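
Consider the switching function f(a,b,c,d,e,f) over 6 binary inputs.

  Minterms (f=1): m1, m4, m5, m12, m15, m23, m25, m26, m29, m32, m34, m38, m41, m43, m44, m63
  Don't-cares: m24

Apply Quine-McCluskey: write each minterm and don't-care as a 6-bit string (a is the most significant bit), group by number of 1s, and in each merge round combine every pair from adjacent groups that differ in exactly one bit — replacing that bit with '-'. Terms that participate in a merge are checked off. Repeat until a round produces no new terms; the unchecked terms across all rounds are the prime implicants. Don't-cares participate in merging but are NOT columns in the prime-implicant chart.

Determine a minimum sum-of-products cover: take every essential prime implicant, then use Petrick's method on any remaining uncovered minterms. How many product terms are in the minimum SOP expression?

size-2^0 implicants → 000001(✓)  000100(✓)  000101(✓)  001100(✓)  001111  010111  011000(✓)  011001(✓)  011010(✓)  011101(✓)  100000(✓)  100010(✓)  100110(✓)  101001(✓)  101011(✓)  101100(✓)  111111
size-2^1 implicants → -01100  00-100  000-01  00010-  011-01  0110-0  01100-  100-10  1000-0  1010-1
Unchecked terms (primes): -01100, 00-100, 000-01, 00010-, 001111, 010111, 011-01, 0110-0, 01100-, 100-10, 1000-0, 1010-1, 111111
Minterm coverage:
  m1 ⊆ 000-01 [E]
  m4 ⊆ 00-100,00010-
  m5 ⊆ 000-01,00010-
  m12 ⊆ -01100,00-100
  m15 ⊆ 001111 [E]
  m23 ⊆ 010111 [E]
  m25 ⊆ 011-01,01100-
  m26 ⊆ 0110-0 [E]
  m29 ⊆ 011-01 [E]
  m32 ⊆ 1000-0 [E]
  m34 ⊆ 100-10,1000-0
  m38 ⊆ 100-10 [E]
  m41 ⊆ 1010-1 [E]
  m43 ⊆ 1010-1 [E]
  m44 ⊆ -01100 [E]
  m63 ⊆ 111111 [E]
E = {-01100, 000-01, 001111, 010111, 011-01, 0110-0, 100-10, 1000-0, 1010-1, 111111}
Petrick residual → 00-100
Cover = b'cde'f' + a'b'de'f' + a'b'c'e'f + a'b'cdef + a'bc'def + a'bce'f + a'bcd'f' + ab'c'ef' + ab'c'd'f' + ab'cd'f + abcdef  |cover|=11

11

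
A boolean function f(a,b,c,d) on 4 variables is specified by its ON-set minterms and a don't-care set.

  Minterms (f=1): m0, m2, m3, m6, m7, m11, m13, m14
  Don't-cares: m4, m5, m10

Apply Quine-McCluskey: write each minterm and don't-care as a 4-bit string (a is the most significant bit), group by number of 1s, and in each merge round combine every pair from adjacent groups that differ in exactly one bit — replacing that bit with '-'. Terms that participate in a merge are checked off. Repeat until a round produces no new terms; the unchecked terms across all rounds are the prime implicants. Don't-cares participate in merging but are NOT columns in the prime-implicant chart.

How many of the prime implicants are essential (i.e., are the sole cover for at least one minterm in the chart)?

4

Round 0: 0000✓ 0010✓ 0011✓ 0100✓ 0101✓ 0110✓ 0111✓ 1010✓ 1011✓ 1101✓ 1110✓
Round 1: -010✓ -011✓ -101 -110✓ 0-00✓ 0-10✓ 0-11✓ 00-0✓ 001-✓ 01-0✓ 01-1✓ 010-✓ 011-✓ 1-10✓ 101-✓
Round 2: --10 -01- 0--0 0-1- 01--
PIs = {--10, -01-, -101, 0--0, 0-1-, 01--}
Coverage chart:
  m0: 0--0 ←essential
  m2: --10,-01-,0--0,0-1-
  m3: -01-,0-1-
  m6: --10,0--0,0-1-,01--
  m7: 0-1-,01--
  m11: -01- ←essential
  m13: -101 ←essential
  m14: --10 ←essential
Essential: --10, -01-, -101, 0--0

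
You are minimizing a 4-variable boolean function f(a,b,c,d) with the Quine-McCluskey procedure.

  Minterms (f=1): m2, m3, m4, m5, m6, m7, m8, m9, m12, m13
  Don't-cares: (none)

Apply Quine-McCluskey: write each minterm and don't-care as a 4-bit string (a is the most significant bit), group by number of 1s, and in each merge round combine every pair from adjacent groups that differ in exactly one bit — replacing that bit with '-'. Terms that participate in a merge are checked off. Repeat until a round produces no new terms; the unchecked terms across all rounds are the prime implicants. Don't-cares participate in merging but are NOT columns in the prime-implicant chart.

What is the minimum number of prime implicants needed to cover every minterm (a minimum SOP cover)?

3

size-2^0 implicants → 0010(✓)  0011(✓)  0100(✓)  0101(✓)  0110(✓)  0111(✓)  1000(✓)  1001(✓)  1100(✓)  1101(✓)
size-2^1 implicants → -100(✓)  -101(✓)  0-10(✓)  0-11(✓)  001-(✓)  01-0(✓)  01-1(✓)  010-(✓)  011-(✓)  1-00(✓)  1-01(✓)  100-(✓)  110-(✓)
size-2^2 implicants → -10-  0-1-  01--  1-0-
Unchecked terms (primes): -10-, 0-1-, 01--, 1-0-
Minterm coverage:
  m2 ⊆ 0-1- [E]
  m3 ⊆ 0-1- [E]
  m4 ⊆ -10-,01--
  m5 ⊆ -10-,01--
  m6 ⊆ 0-1-,01--
  m7 ⊆ 0-1-,01--
  m8 ⊆ 1-0- [E]
  m9 ⊆ 1-0- [E]
  m12 ⊆ -10-,1-0-
  m13 ⊆ -10-,1-0-
E = {0-1-, 1-0-}
Petrick residual → -10-
Cover = bc' + a'c + ac'  |cover|=3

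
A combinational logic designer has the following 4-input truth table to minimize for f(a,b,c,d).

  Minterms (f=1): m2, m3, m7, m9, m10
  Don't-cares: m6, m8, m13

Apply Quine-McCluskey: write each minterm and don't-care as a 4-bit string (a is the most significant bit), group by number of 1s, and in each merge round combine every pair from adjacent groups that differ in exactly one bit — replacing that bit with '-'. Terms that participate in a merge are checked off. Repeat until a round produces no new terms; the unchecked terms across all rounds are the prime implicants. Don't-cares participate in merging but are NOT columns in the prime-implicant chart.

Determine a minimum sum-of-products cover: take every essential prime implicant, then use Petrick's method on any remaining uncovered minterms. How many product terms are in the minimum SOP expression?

Round 0: 0010✓ 0011✓ 0110✓ 0111✓ 1000✓ 1001✓ 1010✓ 1101✓
Round 1: -010 0-10✓ 0-11✓ 001-✓ 011-✓ 1-01 10-0 100-
Round 2: 0-1-
PIs = {-010, 0-1-, 1-01, 10-0, 100-}
Coverage chart:
  m2: -010,0-1-
  m3: 0-1- ←essential
  m7: 0-1- ←essential
  m9: 1-01,100-
  m10: -010,10-0
Essential: 0-1-
Petrick residual → -010, 1-01
Min cover (3 terms): b'cd' + a'c + ac'd

3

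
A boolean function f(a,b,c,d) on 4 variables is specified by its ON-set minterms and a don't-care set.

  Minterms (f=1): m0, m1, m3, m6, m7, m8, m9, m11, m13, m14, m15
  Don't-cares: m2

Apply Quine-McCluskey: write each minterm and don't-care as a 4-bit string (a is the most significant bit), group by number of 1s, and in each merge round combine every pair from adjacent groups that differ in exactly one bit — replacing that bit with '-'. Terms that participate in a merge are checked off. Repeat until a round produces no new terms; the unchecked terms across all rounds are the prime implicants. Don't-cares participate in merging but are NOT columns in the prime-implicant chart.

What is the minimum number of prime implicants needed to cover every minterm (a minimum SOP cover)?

4

Round 0: 0000✓ 0001✓ 0010✓ 0011✓ 0110✓ 0111✓ 1000✓ 1001✓ 1011✓ 1101✓ 1110✓ 1111✓
Round 1: -000✓ -001✓ -011✓ -110✓ -111✓ 0-10✓ 0-11✓ 00-0✓ 00-1✓ 000-✓ 001-✓ 011-✓ 1-01✓ 1-11✓ 10-1✓ 100-✓ 11-1✓ 111-✓
Round 2: --11 -0-1 -00- -11- 0-1- 00-- 1--1
PIs = {--11, -0-1, -00-, -11-, 0-1-, 00--, 1--1}
Coverage chart:
  m0: -00-,00--
  m1: -0-1,-00-,00--
  m3: --11,-0-1,0-1-,00--
  m6: -11-,0-1-
  m7: --11,-11-,0-1-
  m8: -00- ←essential
  m9: -0-1,-00-,1--1
  m11: --11,-0-1,1--1
  m13: 1--1 ←essential
  m14: -11- ←essential
  m15: --11,-11-,1--1
Essential: -00-, -11-, 1--1
Petrick residual → --11
Min cover (4 terms): cd + b'c' + bc + ad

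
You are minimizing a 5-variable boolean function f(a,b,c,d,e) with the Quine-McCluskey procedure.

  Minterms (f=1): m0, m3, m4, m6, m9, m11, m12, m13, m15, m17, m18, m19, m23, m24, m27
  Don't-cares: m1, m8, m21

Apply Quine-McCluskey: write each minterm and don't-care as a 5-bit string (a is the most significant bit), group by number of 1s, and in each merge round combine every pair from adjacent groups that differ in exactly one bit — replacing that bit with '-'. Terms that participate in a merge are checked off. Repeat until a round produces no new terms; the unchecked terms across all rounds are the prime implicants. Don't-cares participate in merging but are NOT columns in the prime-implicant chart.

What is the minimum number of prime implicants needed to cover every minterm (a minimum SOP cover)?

size-2^0 implicants → 00000(✓)  00001(✓)  00011(✓)  00100(✓)  00110(✓)  01000(✓)  01001(✓)  01011(✓)  01100(✓)  01101(✓)  01111(✓)  10001(✓)  10010(✓)  10011(✓)  10101(✓)  10111(✓)  11000(✓)  11011(✓)
size-2^1 implicants → -0001(✓)  -0011(✓)  -1000  -1011(✓)  0-000(✓)  0-001(✓)  0-011(✓)  0-100(✓)  00-00(✓)  000-1(✓)  0000-(✓)  001-0  01-00(✓)  01-01(✓)  01-11(✓)  010-1(✓)  0100-(✓)  011-1(✓)  0110-(✓)  1-011(✓)  10-01(✓)  10-11(✓)  100-1(✓)  1001-  101-1(✓)
size-2^2 implicants → --011  -00-1  0--00  0-0-1  0-00-  01--1  01-0-  10--1
Unchecked terms (primes): --011, -00-1, -1000, 0--00, 0-0-1, 0-00-, 001-0, 01--1, 01-0-, 10--1, 1001-
Minterm coverage:
  m0 ⊆ 0--00,0-00-
  m3 ⊆ --011,-00-1,0-0-1
  m4 ⊆ 0--00,001-0
  m6 ⊆ 001-0 [E]
  m9 ⊆ 0-0-1,0-00-,01--1,01-0-
  m11 ⊆ --011,0-0-1,01--1
  m12 ⊆ 0--00,01-0-
  m13 ⊆ 01--1,01-0-
  m15 ⊆ 01--1 [E]
  m17 ⊆ -00-1,10--1
  m18 ⊆ 1001- [E]
  m19 ⊆ --011,-00-1,10--1,1001-
  m23 ⊆ 10--1 [E]
  m24 ⊆ -1000 [E]
  m27 ⊆ --011 [E]
E = {--011, -1000, 001-0, 01--1, 10--1, 1001-}
Petrick residual → 0--00
Cover = c'de + bc'd'e' + a'd'e' + a'b'ce' + a'be + ab'e + ab'c'd  |cover|=7

7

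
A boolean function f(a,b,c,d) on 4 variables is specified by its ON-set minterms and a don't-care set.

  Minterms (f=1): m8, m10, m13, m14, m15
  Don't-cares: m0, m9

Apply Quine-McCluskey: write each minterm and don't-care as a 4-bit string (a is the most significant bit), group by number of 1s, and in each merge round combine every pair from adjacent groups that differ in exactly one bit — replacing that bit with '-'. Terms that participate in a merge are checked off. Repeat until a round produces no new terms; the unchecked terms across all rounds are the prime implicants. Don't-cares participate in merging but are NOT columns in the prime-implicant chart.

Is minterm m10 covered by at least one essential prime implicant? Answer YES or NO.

NO

size-2^0 implicants → 0000(✓)  1000(✓)  1001(✓)  1010(✓)  1101(✓)  1110(✓)  1111(✓)
size-2^1 implicants → -000  1-01  1-10  10-0  100-  11-1  111-
Unchecked terms (primes): -000, 1-01, 1-10, 10-0, 100-, 11-1, 111-
Minterm coverage:
  m8 ⊆ -000,10-0,100-
  m10 ⊆ 1-10,10-0
  m13 ⊆ 1-01,11-1
  m14 ⊆ 1-10,111-
  m15 ⊆ 11-1,111-
(no essential prime implicants)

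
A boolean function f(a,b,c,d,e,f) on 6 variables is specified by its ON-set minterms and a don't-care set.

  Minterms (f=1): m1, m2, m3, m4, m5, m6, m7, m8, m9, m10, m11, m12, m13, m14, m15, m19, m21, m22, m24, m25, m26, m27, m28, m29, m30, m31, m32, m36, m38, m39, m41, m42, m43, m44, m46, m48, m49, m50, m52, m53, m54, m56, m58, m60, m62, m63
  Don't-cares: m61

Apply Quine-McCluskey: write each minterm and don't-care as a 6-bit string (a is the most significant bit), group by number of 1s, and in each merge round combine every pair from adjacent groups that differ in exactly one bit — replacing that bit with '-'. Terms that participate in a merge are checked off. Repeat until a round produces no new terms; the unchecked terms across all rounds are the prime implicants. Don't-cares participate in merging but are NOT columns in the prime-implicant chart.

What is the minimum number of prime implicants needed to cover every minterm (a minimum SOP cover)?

14

Round 0: 000001✓ 000010✓ 000011✓ 000100✓ 000101✓ 000110✓ 000111✓ 001000✓ 001001✓ 001010✓ 001011✓ 001100✓ 001101✓ 001110✓ 001111✓ 010011✓ 010101✓ 010110✓ 011000✓ 011001✓ 011010✓ 011011✓ 011100✓ 011101✓ 011110✓ 011111✓ 100000✓ 100100✓ 100110✓ 100111✓ 101001✓ 101010✓ 101011✓ 101100✓ 101110✓ 110000✓ 110001✓ 110010✓ 110100✓ 110101✓ 110110✓ 111000✓ 111010✓ 111100✓ 111101✓ 111110✓ 111111✓
Round 1: -00100✓ -00110✓ -00111✓ -01001✓ -01010✓ -01011✓ -01100✓ -01110✓ -10101✓ -10110✓ -11000✓ -11010✓ -11100✓ -11101✓ -11110✓ -11111✓ 0-0011✓ 0-0101✓ 0-0110✓ 0-1000✓ 0-1001✓ 0-1010✓ 0-1011✓ 0-1100✓ 0-1101✓ 0-1110✓ 0-1111✓ 00-001✓ 00-010✓ 00-011✓ 00-100✓ 00-101✓ 00-110✓ 00-111✓ 000-01✓ 000-10✓ 000-11✓ 0000-1✓ 00001-✓ 0001-0✓ 0001-1✓ 00010-✓ 00011-✓ 001-00✓ 001-01✓ 001-10✓ 001-11✓ 0010-0✓ 0010-1✓ 00100-✓ 00101-✓ 0011-0✓ 0011-1✓ 00110-✓ 00111-✓ 01-011✓ 01-101✓ 01-110✓ 011-00✓ 011-01✓ 011-10✓ 011-11✓ 0110-0✓ 0110-1✓ 01100-✓ 01101-✓ 0111-0✓ 0111-1✓ 01110-✓ 01111-✓ 1-0000✓ 1-0100✓ 1-0110✓ 1-1010✓ 1-1100✓ 1-1110✓ 10-100✓ 10-110✓ 100-00✓ 1001-0✓ 10011-✓ 101-10✓ 1010-1✓ 10101-✓ 1011-0✓ 11-000✓ 11-010✓ 11-100✓ 11-101✓ 11-110✓ 110-00✓ 110-01✓ 110-10✓ 1100-0✓ 11000-✓ 1101-0✓ 11010-✓ 111-00✓ 111-10✓ 1110-0✓ 1111-0✓ 1111-1✓ 11110-✓ 11111-✓
Round 2: --0110✓ --1010✓ --1100✓ --1110✓ -0-100✓ -0-110✓ -001-0✓ -0011- -01-10✓ -010-1 -0101- -011-0✓ -1-101 -1-110✓ -11-00✓ -11-10✓ -110-0✓ -111-0✓ -111-1✓ -1110-✓ -1111-✓ 0--011 0--101 0--110✓ 0-1-00✓ 0-1-01✓ 0-1-10✓ 0-1-11✓ 0-10-0✓ 0-10-1✓ 0-100-✓ 0-101-✓ 0-11-0✓ 0-11-1✓ 0-110-✓ 0-111-✓ 00--01✓ 00--10✓ 00--11✓ 00-0-1✓ 00-01-✓ 00-1-0✓ 00-1-1✓ 00-10-✓ 00-11-✓ 000--1✓ 000-1-✓ 0001--✓ 001--0✓ 001--1✓ 001-0-✓ 001-1-✓ 0010--✓ 0011--✓ 011--0✓ 011--1✓ 011-0-✓ 011-1-✓ 0110--✓ 0111--✓ 1--100✓ 1--110✓ 1-0-00 1-01-0✓ 1-1-10✓ 1-11-0✓ 10-1-0✓ 11--00✓ 11--10✓ 11-0-0✓ 11-1-0✓ 11-10- 110--0✓ 110-0- 111--0✓ 1111--✓
Round 3: ---110 --1-10 --11-0 -0-1-0 -11--0 -111-- 0-1--0✓ 0-1--1✓ 0-1-0-✓ 0-1-1-✓ 0-10--✓ 0-11--✓ 00---1 00--1- 00-1-- 001---✓ 011---✓ 1--1-0 11---0
Round 4: 0-1---
PIs = {---110, --1-10, --11-0, -0-1-0, -0011-, -010-1, -0101-, -1-101, -11--0, -111--, 0--011, 0--101, 0-1---, 00---1, 00--1-, 00-1--, 1--1-0, 1-0-00, 11---0, 11-10-, 110-0-}
Coverage chart:
  m1: 00---1 ←essential
  m2: 00--1- ←essential
  m3: 0--011,00---1,00--1-
  m4: -0-1-0,00-1--
  m5: 0--101,00---1,00-1--
  m6: ---110,-0-1-0,-0011-,00--1-,00-1--
  m7: -0011-,00---1,00--1-,00-1--
  m8: 0-1--- ←essential
  m9: -010-1,0-1---,00---1
  m10: --1-10,-0101-,0-1---,00--1-
  m11: -010-1,-0101-,0--011,0-1---,00---1,00--1-
  m12: --11-0,-0-1-0,0-1---,00-1--
  m13: 0--101,0-1---,00---1,00-1--
  m14: ---110,--1-10,--11-0,-0-1-0,0-1---,00--1-,00-1--
  m15: 0-1---,00---1,00--1-,00-1--
  m19: 0--011 ←essential
  m21: -1-101,0--101
  m22: ---110 ←essential
  m24: -11--0,0-1---
  m25: 0-1--- ←essential
  m26: --1-10,-11--0,0-1---
  m27: 0--011,0-1---
  m28: --11-0,-11--0,-111--,0-1---
  m29: -1-101,-111--,0--101,0-1---
  m30: ---110,--1-10,--11-0,-11--0,-111--,0-1---
  m31: -111--,0-1---
  m32: 1-0-00 ←essential
  m36: -0-1-0,1--1-0,1-0-00
  m38: ---110,-0-1-0,-0011-,1--1-0
  m39: -0011- ←essential
  m41: -010-1 ←essential
  m42: --1-10,-0101-
  m43: -010-1,-0101-
  m44: --11-0,-0-1-0,1--1-0
  m46: ---110,--1-10,--11-0,-0-1-0,1--1-0
  m48: 1-0-00,11---0,110-0-
  m49: 110-0- ←essential
  m50: 11---0 ←essential
  m52: 1--1-0,1-0-00,11---0,11-10-,110-0-
  m53: -1-101,11-10-,110-0-
  m54: ---110,1--1-0,11---0
  m56: -11--0,11---0
  m58: --1-10,-11--0,11---0
  m60: --11-0,-11--0,-111--,1--1-0,11---0,11-10-
  m62: ---110,--1-10,--11-0,-11--0,-111--,1--1-0,11---0
  m63: -111-- ←essential
Essential: ---110, -0011-, -010-1, -111--, 0--011, 0-1---, 00---1, 00--1-, 1-0-00, 11---0, 110-0-
Petrick residual → --1-10, -0-1-0, -1-101
Min cover (14 terms): def' + cef' + b'df' + b'c'de + b'cd'f + bde'f + bcd + a'd'ef + a'c + a'b'f + a'b'e + ac'e'f' + abf' + abc'e'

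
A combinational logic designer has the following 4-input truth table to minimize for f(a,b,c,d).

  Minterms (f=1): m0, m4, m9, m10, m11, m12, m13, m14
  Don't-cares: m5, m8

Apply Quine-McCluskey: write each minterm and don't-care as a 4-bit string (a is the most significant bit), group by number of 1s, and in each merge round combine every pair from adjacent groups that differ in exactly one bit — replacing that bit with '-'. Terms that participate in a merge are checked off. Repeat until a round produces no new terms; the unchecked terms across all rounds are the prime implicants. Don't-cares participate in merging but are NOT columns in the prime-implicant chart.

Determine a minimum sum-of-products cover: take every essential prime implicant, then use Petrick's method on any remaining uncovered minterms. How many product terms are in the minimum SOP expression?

4

[col 0] 0000*, 0100*, 0101*, 1000*, 1001*, 1010*, 1011*, 1100*, 1101*, 1110*
[col 1] -000*, -100*, -101*, 0-00*, 010-*, 1-00*, 1-01*, 1-10*, 10-0*, 10-1*, 100-*, 101-*, 11-0*, 110-*
[col 2] --00, -10-, 1--0, 1-0-, 10--
Prime implicants: --00, -10-, 1--0, 1-0-, 10--
PI chart (minterm → PIs covering it):
  0 | --00  (sole → essential)
  4 | --00,-10-
  9 | 1-0-,10--
  10 | 1--0,10--
  11 | 10--  (sole → essential)
  12 | --00,-10-,1--0,1-0-
  13 | -10-,1-0-
  14 | 1--0  (sole → essential)
Essential prime implicants: --00, 1--0, 10--
Petrick residual → -10-
Minimum SOP uses 4 PIs: c'd' + bc' + ad' + ab'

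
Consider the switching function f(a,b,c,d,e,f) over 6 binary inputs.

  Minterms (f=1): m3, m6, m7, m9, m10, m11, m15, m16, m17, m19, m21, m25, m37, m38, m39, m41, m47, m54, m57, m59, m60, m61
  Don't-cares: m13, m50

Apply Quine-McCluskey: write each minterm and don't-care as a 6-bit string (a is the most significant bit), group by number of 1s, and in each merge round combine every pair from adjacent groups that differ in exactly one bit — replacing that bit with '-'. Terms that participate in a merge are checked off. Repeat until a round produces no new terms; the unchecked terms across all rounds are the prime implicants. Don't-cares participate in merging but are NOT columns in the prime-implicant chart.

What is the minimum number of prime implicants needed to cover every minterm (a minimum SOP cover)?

[col 0] 000011*, 000110*, 000111*, 001001*, 001010*, 001011*, 001101*, 001111*, 010000*, 010001*, 010011*, 010101*, 011001*, 100101*, 100110*, 100111*, 101001*, 101111*, 110010*, 110110*, 111001*, 111011*, 111100*, 111101*
[col 1] -00110*, -00111*, -01001*, -01111*, -11001*, 0-0011, 0-1001*, 00-011*, 00-111*, 000-11*, 00011-*, 001-01*, 001-11*, 0010-1*, 00101-, 0011-1*, 01-001, 010-01, 0100-1, 01000-, 1-0110, 1-1001*, 10-111*, 1001-1, 10011-*, 110-10, 111-01, 1110-1, 11110-
[col 2] --1001, -0-111, -0011-, 00--11, 001--1
Prime implicants: --1001, -0-111, -0011-, 0-0011, 00--11, 001--1, 00101-, 01-001, 010-01, 0100-1, 01000-, 1-0110, 1001-1, 110-10, 111-01, 1110-1, 11110-
PI chart (minterm → PIs covering it):
  3 | 0-0011,00--11
  6 | -0011-  (sole → essential)
  7 | -0-111,-0011-,00--11
  9 | --1001,001--1
  10 | 00101-  (sole → essential)
  11 | 00--11,001--1,00101-
  15 | -0-111,00--11,001--1
  16 | 01000-  (sole → essential)
  17 | 01-001,010-01,0100-1,01000-
  19 | 0-0011,0100-1
  21 | 010-01  (sole → essential)
  25 | --1001,01-001
  37 | 1001-1  (sole → essential)
  38 | -0011-,1-0110
  39 | -0-111,-0011-,1001-1
  41 | --1001  (sole → essential)
  47 | -0-111  (sole → essential)
  54 | 1-0110,110-10
  57 | --1001,111-01,1110-1
  59 | 1110-1  (sole → essential)
  60 | 11110-  (sole → essential)
  61 | 111-01,11110-
Essential prime implicants: --1001, -0-111, -0011-, 00101-, 010-01, 01000-, 1001-1, 1110-1, 11110-
Petrick residual → 0-0011, 1-0110
Minimum SOP uses 11 PIs: cd'e'f + b'def + b'c'de + a'c'd'ef + a'b'cd'e + a'bc'e'f + a'bc'd'e' + ac'def' + ab'c'df + abcd'f + abcde'

11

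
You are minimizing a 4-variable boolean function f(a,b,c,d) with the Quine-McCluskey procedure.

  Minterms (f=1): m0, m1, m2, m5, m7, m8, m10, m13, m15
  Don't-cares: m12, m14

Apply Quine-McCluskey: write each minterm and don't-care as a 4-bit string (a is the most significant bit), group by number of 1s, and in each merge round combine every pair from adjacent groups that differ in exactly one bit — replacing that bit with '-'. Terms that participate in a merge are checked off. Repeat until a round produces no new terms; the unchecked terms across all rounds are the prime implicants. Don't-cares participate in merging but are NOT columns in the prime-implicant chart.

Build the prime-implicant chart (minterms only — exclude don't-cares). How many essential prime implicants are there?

2

size-2^0 implicants → 0000(✓)  0001(✓)  0010(✓)  0101(✓)  0111(✓)  1000(✓)  1010(✓)  1100(✓)  1101(✓)  1110(✓)  1111(✓)
size-2^1 implicants → -000(✓)  -010(✓)  -101(✓)  -111(✓)  0-01  00-0(✓)  000-  01-1(✓)  1-00(✓)  1-10(✓)  10-0(✓)  11-0(✓)  11-1(✓)  110-(✓)  111-(✓)
size-2^2 implicants → -0-0  -1-1  1--0  11--
Unchecked terms (primes): -0-0, -1-1, 0-01, 000-, 1--0, 11--
Minterm coverage:
  m0 ⊆ -0-0,000-
  m1 ⊆ 0-01,000-
  m2 ⊆ -0-0 [E]
  m5 ⊆ -1-1,0-01
  m7 ⊆ -1-1 [E]
  m8 ⊆ -0-0,1--0
  m10 ⊆ -0-0,1--0
  m13 ⊆ -1-1,11--
  m15 ⊆ -1-1,11--
E = {-0-0, -1-1}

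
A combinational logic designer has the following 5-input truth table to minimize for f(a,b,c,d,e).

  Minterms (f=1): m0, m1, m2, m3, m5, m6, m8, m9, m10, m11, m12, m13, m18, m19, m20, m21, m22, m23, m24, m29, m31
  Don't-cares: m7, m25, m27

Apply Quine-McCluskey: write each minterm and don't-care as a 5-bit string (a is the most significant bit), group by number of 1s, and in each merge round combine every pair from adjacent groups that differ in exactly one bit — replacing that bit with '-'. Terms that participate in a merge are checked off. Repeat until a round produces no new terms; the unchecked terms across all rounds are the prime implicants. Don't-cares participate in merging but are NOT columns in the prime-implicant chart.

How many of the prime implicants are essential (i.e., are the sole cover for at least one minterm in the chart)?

[col 0] 00000*, 00001*, 00010*, 00011*, 00101*, 00110*, 00111*, 01000*, 01001*, 01010*, 01011*, 01100*, 01101*, 10010*, 10011*, 10100*, 10101*, 10110*, 10111*, 11000*, 11001*, 11011*, 11101*, 11111*
[col 1] -0010*, -0011*, -0101*, -0110*, -0111*, -1000*, -1001*, -1011*, -1101*, 0-000*, 0-001*, 0-010*, 0-011*, 0-101*, 00-01*, 00-10*, 00-11*, 000-0*, 000-1*, 0000-*, 0001-*, 001-1*, 0011-*, 01-00*, 01-01*, 010-0*, 010-1*, 0100-*, 0101-*, 0110-*, 1-011*, 1-101*, 1-111*, 10-10*, 10-11*, 1001-*, 101-0*, 101-1*, 1010-*, 1011-*, 11-01*, 11-11*, 110-1*, 1100-*, 111-1*
[col 2] --011, --101, -0-10*, -0-11*, -001-*, -01-1, -011-*, -1-01, -10-1, -100-, 0--01, 0-0-0*, 0-0-1*, 0-00-*, 0-01-*, 00--1, 00-1-*, 000--*, 01-0-, 010--*, 1--11, 1-1-1, 10-1-*, 101--, 11--1
[col 3] -0-1-, 0-0--
Prime implicants: --011, --101, -0-1-, -01-1, -1-01, -10-1, -100-, 0--01, 0-0--, 00--1, 01-0-, 1--11, 1-1-1, 101--, 11--1
PI chart (minterm → PIs covering it):
  0 | 0-0--  (sole → essential)
  1 | 0--01,0-0--,00--1
  2 | -0-1-,0-0--
  3 | --011,-0-1-,0-0--,00--1
  5 | --101,-01-1,0--01,00--1
  6 | -0-1-  (sole → essential)
  8 | -100-,0-0--,01-0-
  9 | -1-01,-10-1,-100-,0--01,0-0--,01-0-
  10 | 0-0--  (sole → essential)
  11 | --011,-10-1,0-0--
  12 | 01-0-  (sole → essential)
  13 | --101,-1-01,0--01,01-0-
  18 | -0-1-  (sole → essential)
  19 | --011,-0-1-,1--11
  20 | 101--  (sole → essential)
  21 | --101,-01-1,1-1-1,101--
  22 | -0-1-,101--
  23 | -0-1-,-01-1,1--11,1-1-1,101--
  24 | -100-  (sole → essential)
  29 | --101,-1-01,1-1-1,11--1
  31 | 1--11,1-1-1,11--1
Essential prime implicants: -0-1-, -100-, 0-0--, 01-0-, 101--

5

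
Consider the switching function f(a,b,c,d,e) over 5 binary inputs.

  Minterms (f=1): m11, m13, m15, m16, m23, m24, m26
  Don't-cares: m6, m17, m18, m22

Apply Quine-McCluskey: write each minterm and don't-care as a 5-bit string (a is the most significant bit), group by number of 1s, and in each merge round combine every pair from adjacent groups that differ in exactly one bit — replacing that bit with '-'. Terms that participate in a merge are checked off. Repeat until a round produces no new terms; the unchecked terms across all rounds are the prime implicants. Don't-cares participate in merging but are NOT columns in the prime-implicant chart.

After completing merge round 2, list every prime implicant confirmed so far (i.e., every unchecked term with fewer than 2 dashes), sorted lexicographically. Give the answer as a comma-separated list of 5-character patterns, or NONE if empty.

-0110, 01-11, 011-1, 10-10, 1000-, 1011-

Round 0: 00110✓ 01011✓ 01101✓ 01111✓ 10000✓ 10001✓ 10010✓ 10110✓ 10111✓ 11000✓ 11010✓
Round 1: -0110 01-11 011-1 1-000✓ 1-010✓ 10-10 100-0✓ 1000- 1011- 110-0✓
Round 2: 1-0-0
PIs = {-0110, 01-11, 011-1, 1-0-0, 10-10, 1000-, 1011-}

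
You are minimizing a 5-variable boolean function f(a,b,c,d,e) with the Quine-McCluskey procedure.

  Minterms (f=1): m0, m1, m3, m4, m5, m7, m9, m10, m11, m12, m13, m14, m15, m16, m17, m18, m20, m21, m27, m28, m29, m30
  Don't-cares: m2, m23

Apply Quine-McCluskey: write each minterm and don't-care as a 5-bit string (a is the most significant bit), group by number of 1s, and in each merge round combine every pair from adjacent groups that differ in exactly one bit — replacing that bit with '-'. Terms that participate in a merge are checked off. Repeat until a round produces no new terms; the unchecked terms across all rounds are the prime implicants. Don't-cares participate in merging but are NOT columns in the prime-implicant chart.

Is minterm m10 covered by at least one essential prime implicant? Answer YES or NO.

size-2^0 implicants → 00000(✓)  00001(✓)  00010(✓)  00011(✓)  00100(✓)  00101(✓)  00111(✓)  01001(✓)  01010(✓)  01011(✓)  01100(✓)  01101(✓)  01110(✓)  01111(✓)  10000(✓)  10001(✓)  10010(✓)  10100(✓)  10101(✓)  10111(✓)  11011(✓)  11100(✓)  11101(✓)  11110(✓)
size-2^1 implicants → -0000(✓)  -0001(✓)  -0010(✓)  -0100(✓)  -0101(✓)  -0111(✓)  -1011  -1100(✓)  -1101(✓)  -1110(✓)  0-001(✓)  0-010(✓)  0-011(✓)  0-100(✓)  0-101(✓)  0-111(✓)  00-00(✓)  00-01(✓)  00-11(✓)  000-0(✓)  000-1(✓)  0000-(✓)  0001-(✓)  001-1(✓)  0010-(✓)  01-01(✓)  01-10(✓)  01-11(✓)  010-1(✓)  0101-(✓)  011-0(✓)  011-1(✓)  0110-(✓)  0111-(✓)  1-100(✓)  1-101(✓)  10-00(✓)  10-01(✓)  100-0(✓)  1000-(✓)  101-1(✓)  1010-(✓)  111-0(✓)  1110-(✓)
size-2^2 implicants → --100(✓)  --101(✓)  -0-00(✓)  -0-01(✓)  -00-0  -000-(✓)  -01-1  -010-(✓)  -11-0  -110-(✓)  0--01(✓)  0--11(✓)  0-0-1(✓)  0-01-  0-1-1(✓)  0-10-(✓)  00--1(✓)  00-0-(✓)  000--  01--1(✓)  01-1-  011--  1-10-(✓)  10-0-(✓)
size-2^3 implicants → --10-  -0-0-  0---1
Unchecked terms (primes): --10-, -0-0-, -00-0, -01-1, -1011, -11-0, 0---1, 0-01-, 000--, 01-1-, 011--
Minterm coverage:
  m0 ⊆ -0-0-,-00-0,000--
  m1 ⊆ -0-0-,0---1,000--
  m3 ⊆ 0---1,0-01-,000--
  m4 ⊆ --10-,-0-0-
  m5 ⊆ --10-,-0-0-,-01-1,0---1
  m7 ⊆ -01-1,0---1
  m9 ⊆ 0---1 [E]
  m10 ⊆ 0-01-,01-1-
  m11 ⊆ -1011,0---1,0-01-,01-1-
  m12 ⊆ --10-,-11-0,011--
  m13 ⊆ --10-,0---1,011--
  m14 ⊆ -11-0,01-1-,011--
  m15 ⊆ 0---1,01-1-,011--
  m16 ⊆ -0-0-,-00-0
  m17 ⊆ -0-0- [E]
  m18 ⊆ -00-0 [E]
  m20 ⊆ --10-,-0-0-
  m21 ⊆ --10-,-0-0-,-01-1
  m27 ⊆ -1011 [E]
  m28 ⊆ --10-,-11-0
  m29 ⊆ --10- [E]
  m30 ⊆ -11-0 [E]
E = {--10-, -0-0-, -00-0, -1011, -11-0, 0---1}

NO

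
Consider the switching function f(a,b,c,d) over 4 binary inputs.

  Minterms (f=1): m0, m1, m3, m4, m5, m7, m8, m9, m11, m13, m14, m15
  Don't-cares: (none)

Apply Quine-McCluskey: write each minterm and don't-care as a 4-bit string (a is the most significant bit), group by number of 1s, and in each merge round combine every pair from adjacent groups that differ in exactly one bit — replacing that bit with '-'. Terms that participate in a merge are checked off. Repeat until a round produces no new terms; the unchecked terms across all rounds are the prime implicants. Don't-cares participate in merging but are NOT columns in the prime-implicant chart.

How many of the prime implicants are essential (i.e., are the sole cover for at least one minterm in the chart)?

[col 0] 0000*, 0001*, 0011*, 0100*, 0101*, 0111*, 1000*, 1001*, 1011*, 1101*, 1110*, 1111*
[col 1] -000*, -001*, -011*, -101*, -111*, 0-00*, 0-01*, 0-11*, 00-1*, 000-*, 01-1*, 010-*, 1-01*, 1-11*, 10-1*, 100-*, 11-1*, 111-
[col 2] --01*, --11*, -0-1*, -00-, -1-1*, 0--1*, 0-0-, 1--1*
[col 3] ---1
Prime implicants: ---1, -00-, 0-0-, 111-
PI chart (minterm → PIs covering it):
  0 | -00-,0-0-
  1 | ---1,-00-,0-0-
  3 | ---1  (sole → essential)
  4 | 0-0-  (sole → essential)
  5 | ---1,0-0-
  7 | ---1  (sole → essential)
  8 | -00-  (sole → essential)
  9 | ---1,-00-
  11 | ---1  (sole → essential)
  13 | ---1  (sole → essential)
  14 | 111-  (sole → essential)
  15 | ---1,111-
Essential prime implicants: ---1, -00-, 0-0-, 111-

4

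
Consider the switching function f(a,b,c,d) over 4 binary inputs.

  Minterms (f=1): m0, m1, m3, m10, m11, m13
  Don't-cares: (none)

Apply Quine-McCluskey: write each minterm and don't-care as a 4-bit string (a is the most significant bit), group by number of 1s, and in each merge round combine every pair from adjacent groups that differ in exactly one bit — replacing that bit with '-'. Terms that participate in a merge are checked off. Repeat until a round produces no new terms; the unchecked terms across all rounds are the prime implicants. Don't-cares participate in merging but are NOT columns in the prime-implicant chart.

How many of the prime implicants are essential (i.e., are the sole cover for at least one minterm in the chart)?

3

Round 0: 0000✓ 0001✓ 0011✓ 1010✓ 1011✓ 1101
Round 1: -011 00-1 000- 101-
PIs = {-011, 00-1, 000-, 101-, 1101}
Coverage chart:
  m0: 000- ←essential
  m1: 00-1,000-
  m3: -011,00-1
  m10: 101- ←essential
  m11: -011,101-
  m13: 1101 ←essential
Essential: 000-, 101-, 1101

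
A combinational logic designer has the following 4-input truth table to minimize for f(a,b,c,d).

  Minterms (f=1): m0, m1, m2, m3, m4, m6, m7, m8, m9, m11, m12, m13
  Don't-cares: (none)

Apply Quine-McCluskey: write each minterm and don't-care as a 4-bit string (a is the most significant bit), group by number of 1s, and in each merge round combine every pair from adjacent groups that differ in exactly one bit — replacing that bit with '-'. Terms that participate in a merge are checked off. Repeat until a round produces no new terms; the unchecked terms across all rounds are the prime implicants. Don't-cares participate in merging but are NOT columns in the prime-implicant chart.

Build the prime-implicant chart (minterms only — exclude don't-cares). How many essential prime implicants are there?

3

[col 0] 0000*, 0001*, 0010*, 0011*, 0100*, 0110*, 0111*, 1000*, 1001*, 1011*, 1100*, 1101*
[col 1] -000*, -001*, -011*, -100*, 0-00*, 0-10*, 0-11*, 00-0*, 00-1*, 000-*, 001-*, 01-0*, 011-*, 1-00*, 1-01*, 10-1*, 100-*, 110-*
[col 2] --00, -0-1, -00-, 0--0, 0-1-, 00--, 1-0-
Prime implicants: --00, -0-1, -00-, 0--0, 0-1-, 00--, 1-0-
PI chart (minterm → PIs covering it):
  0 | --00,-00-,0--0,00--
  1 | -0-1,-00-,00--
  2 | 0--0,0-1-,00--
  3 | -0-1,0-1-,00--
  4 | --00,0--0
  6 | 0--0,0-1-
  7 | 0-1-  (sole → essential)
  8 | --00,-00-,1-0-
  9 | -0-1,-00-,1-0-
  11 | -0-1  (sole → essential)
  12 | --00,1-0-
  13 | 1-0-  (sole → essential)
Essential prime implicants: -0-1, 0-1-, 1-0-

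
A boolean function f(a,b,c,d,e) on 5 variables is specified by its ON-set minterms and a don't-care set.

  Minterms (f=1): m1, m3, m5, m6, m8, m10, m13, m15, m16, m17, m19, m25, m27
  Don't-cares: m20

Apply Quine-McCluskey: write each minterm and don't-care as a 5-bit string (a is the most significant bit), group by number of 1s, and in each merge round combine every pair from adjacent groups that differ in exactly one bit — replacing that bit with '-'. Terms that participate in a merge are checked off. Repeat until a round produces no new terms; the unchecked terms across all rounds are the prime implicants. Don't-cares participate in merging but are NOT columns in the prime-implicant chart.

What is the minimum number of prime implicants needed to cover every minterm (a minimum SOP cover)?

7

size-2^0 implicants → 00001(✓)  00011(✓)  00101(✓)  00110  01000(✓)  01010(✓)  01101(✓)  01111(✓)  10000(✓)  10001(✓)  10011(✓)  10100(✓)  11001(✓)  11011(✓)
size-2^1 implicants → -0001(✓)  -0011(✓)  0-101  00-01  000-1(✓)  010-0  011-1  1-001(✓)  1-011(✓)  10-00  100-1(✓)  1000-  110-1(✓)
size-2^2 implicants → -00-1  1-0-1
Unchecked terms (primes): -00-1, 0-101, 00-01, 00110, 010-0, 011-1, 1-0-1, 10-00, 1000-
Minterm coverage:
  m1 ⊆ -00-1,00-01
  m3 ⊆ -00-1 [E]
  m5 ⊆ 0-101,00-01
  m6 ⊆ 00110 [E]
  m8 ⊆ 010-0 [E]
  m10 ⊆ 010-0 [E]
  m13 ⊆ 0-101,011-1
  m15 ⊆ 011-1 [E]
  m16 ⊆ 10-00,1000-
  m17 ⊆ -00-1,1-0-1,1000-
  m19 ⊆ -00-1,1-0-1
  m25 ⊆ 1-0-1 [E]
  m27 ⊆ 1-0-1 [E]
E = {-00-1, 00110, 010-0, 011-1, 1-0-1}
Petrick residual → 0-101, 10-00
Cover = b'c'e + a'cd'e + a'b'cde' + a'bc'e' + a'bce + ac'e + ab'd'e'  |cover|=7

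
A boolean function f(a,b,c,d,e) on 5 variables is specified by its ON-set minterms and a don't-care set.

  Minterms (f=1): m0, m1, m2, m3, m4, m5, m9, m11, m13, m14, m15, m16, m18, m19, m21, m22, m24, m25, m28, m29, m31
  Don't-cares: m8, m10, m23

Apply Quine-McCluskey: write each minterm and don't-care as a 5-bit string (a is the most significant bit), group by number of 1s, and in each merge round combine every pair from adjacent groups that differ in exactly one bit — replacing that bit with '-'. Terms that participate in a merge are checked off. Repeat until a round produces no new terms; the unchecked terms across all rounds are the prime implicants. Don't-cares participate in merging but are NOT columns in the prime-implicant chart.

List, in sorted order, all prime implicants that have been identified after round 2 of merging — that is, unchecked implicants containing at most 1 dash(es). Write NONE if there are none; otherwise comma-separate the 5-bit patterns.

NONE

Round 0: 00000✓ 00001✓ 00010✓ 00011✓ 00100✓ 00101✓ 01000✓ 01001✓ 01010✓ 01011✓ 01101✓ 01110✓ 01111✓ 10000✓ 10010✓ 10011✓ 10101✓ 10110✓ 10111✓ 11000✓ 11001✓ 11100✓ 11101✓ 11111✓
Round 1: -0000✓ -0010✓ -0011✓ -0101✓ -1000✓ -1001✓ -1101✓ -1111✓ 0-000✓ 0-001✓ 0-010✓ 0-011✓ 0-101✓ 00-00✓ 00-01✓ 000-0✓ 000-1✓ 0000-✓ 0001-✓ 0010-✓ 01-01✓ 01-10✓ 01-11✓ 010-0✓ 010-1✓ 0100-✓ 0101-✓ 011-1✓ 0111-✓ 1-000✓ 1-101✓ 1-111✓ 10-10✓ 10-11✓ 100-0✓ 1001-✓ 101-1✓ 1011-✓ 11-00✓ 11-01✓ 1100-✓ 111-1✓ 1110-✓
Round 2: --000 --101 -00-0 -001- -1-01 -100- -11-1 0--01 0-0-0✓ 0-0-1✓ 0-00-✓ 0-01-✓ 00-0- 000--✓ 01--1 01-1- 010--✓ 1-1-1 10-1- 11-0-
Round 3: 0-0--
PIs = {--000, --101, -00-0, -001-, -1-01, -100-, -11-1, 0--01, 0-0--, 00-0-, 01--1, 01-1-, 1-1-1, 10-1-, 11-0-}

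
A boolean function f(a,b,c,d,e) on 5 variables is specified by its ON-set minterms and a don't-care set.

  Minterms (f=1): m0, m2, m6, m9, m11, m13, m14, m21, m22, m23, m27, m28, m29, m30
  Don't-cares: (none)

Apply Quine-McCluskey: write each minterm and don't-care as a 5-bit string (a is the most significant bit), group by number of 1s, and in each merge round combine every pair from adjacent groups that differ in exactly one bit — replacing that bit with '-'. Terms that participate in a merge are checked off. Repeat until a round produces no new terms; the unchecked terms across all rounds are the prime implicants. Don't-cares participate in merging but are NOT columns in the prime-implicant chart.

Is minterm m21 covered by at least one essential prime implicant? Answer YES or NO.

Round 0: 00000✓ 00010✓ 00110✓ 01001✓ 01011✓ 01101✓ 01110✓ 10101✓ 10110✓ 10111✓ 11011✓ 11100✓ 11101✓ 11110✓
Round 1: -0110✓ -1011 -1101 -1110✓ 0-110✓ 00-10 000-0 01-01 010-1 1-101 1-110✓ 101-1 1011- 111-0 1110-
Round 2: --110
PIs = {--110, -1011, -1101, 00-10, 000-0, 01-01, 010-1, 1-101, 101-1, 1011-, 111-0, 1110-}
Coverage chart:
  m0: 000-0 ←essential
  m2: 00-10,000-0
  m6: --110,00-10
  m9: 01-01,010-1
  m11: -1011,010-1
  m13: -1101,01-01
  m14: --110 ←essential
  m21: 1-101,101-1
  m22: --110,1011-
  m23: 101-1,1011-
  m27: -1011 ←essential
  m28: 111-0,1110-
  m29: -1101,1-101,1110-
  m30: --110,111-0
Essential: --110, -1011, 000-0

NO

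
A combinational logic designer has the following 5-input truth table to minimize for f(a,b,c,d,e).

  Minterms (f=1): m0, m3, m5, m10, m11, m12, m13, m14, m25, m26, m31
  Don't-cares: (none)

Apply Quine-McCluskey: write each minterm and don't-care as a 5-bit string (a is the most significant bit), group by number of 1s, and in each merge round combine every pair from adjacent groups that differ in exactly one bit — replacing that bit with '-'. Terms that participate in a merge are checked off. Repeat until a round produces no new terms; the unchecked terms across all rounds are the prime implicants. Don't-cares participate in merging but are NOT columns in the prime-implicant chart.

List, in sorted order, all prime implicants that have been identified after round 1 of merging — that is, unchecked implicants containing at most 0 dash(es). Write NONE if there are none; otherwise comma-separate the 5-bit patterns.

Round 0: 00000 00011✓ 00101✓ 01010✓ 01011✓ 01100✓ 01101✓ 01110✓ 11001 11010✓ 11111
Round 1: -1010 0-011 0-101 01-10 0101- 011-0 0110-
PIs = {-1010, 0-011, 0-101, 00000, 01-10, 0101-, 011-0, 0110-, 11001, 11111}

00000, 11001, 11111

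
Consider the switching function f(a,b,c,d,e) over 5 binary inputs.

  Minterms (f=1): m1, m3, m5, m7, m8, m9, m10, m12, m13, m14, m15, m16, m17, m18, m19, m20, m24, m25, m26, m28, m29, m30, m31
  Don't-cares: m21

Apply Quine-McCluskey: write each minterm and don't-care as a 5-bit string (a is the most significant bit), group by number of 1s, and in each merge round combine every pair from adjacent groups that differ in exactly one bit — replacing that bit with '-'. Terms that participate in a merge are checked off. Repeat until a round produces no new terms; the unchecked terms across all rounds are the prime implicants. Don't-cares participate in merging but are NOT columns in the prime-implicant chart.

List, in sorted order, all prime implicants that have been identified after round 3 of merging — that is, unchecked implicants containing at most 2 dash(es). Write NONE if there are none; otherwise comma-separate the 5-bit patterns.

size-2^0 implicants → 00001(✓)  00011(✓)  00101(✓)  00111(✓)  01000(✓)  01001(✓)  01010(✓)  01100(✓)  01101(✓)  01110(✓)  01111(✓)  10000(✓)  10001(✓)  10010(✓)  10011(✓)  10100(✓)  10101(✓)  11000(✓)  11001(✓)  11010(✓)  11100(✓)  11101(✓)  11110(✓)  11111(✓)
size-2^1 implicants → -0001(✓)  -0011(✓)  -0101(✓)  -1000(✓)  -1001(✓)  -1010(✓)  -1100(✓)  -1101(✓)  -1110(✓)  -1111(✓)  0-001(✓)  0-101(✓)  0-111(✓)  00-01(✓)  00-11(✓)  000-1(✓)  001-1(✓)  01-00(✓)  01-01(✓)  01-10(✓)  010-0(✓)  0100-(✓)  011-0(✓)  011-1(✓)  0110-(✓)  0111-(✓)  1-000(✓)  1-001(✓)  1-010(✓)  1-100(✓)  1-101(✓)  10-00(✓)  10-01(✓)  100-0(✓)  100-1(✓)  1000-(✓)  1001-(✓)  1010-(✓)  11-00(✓)  11-01(✓)  11-10(✓)  110-0(✓)  1100-(✓)  111-0(✓)  111-1(✓)  1110-(✓)  1111-(✓)
size-2^2 implicants → --001(✓)  --101(✓)  -0-01(✓)  -00-1  -1-00(✓)  -1-01(✓)  -1-10(✓)  -10-0(✓)  -100-(✓)  -11-0(✓)  -11-1(✓)  -110-(✓)  -111-(✓)  0--01(✓)  0-1-1  00--1  01--0(✓)  01-0-(✓)  011--(✓)  1--00(✓)  1--01(✓)  1-0-0  1-00-(✓)  1-10-(✓)  10-0-(✓)  100--  11--0(✓)  11-0-(✓)  111--(✓)
size-2^3 implicants → ---01  -1--0  -1-0-  -11--  1--0-
Unchecked terms (primes): ---01, -00-1, -1--0, -1-0-, -11--, 0-1-1, 00--1, 1--0-, 1-0-0, 100--

-00-1, 0-1-1, 00--1, 1-0-0, 100--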